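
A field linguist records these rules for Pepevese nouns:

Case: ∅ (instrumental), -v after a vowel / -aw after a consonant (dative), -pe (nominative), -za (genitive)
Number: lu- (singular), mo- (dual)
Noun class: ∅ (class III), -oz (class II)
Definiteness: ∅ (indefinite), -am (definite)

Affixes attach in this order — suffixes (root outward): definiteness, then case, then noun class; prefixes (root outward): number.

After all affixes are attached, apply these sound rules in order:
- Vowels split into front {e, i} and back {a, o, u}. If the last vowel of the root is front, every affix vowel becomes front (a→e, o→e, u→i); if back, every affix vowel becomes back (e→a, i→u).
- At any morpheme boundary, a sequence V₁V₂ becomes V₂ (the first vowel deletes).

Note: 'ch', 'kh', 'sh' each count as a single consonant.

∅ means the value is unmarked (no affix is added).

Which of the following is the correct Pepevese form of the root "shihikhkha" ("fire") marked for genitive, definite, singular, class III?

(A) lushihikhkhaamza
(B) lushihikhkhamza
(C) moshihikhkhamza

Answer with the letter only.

B

Attach definiteness definite -am → shihikhkhaam.
Attach number singular lu- → lushihikhkhaam.
Attach case genitive -za → lushihikhkhaamza.
noun class = class III: zero marking, form stays lushihikhkhaamza.
Vowel harmony: no change.
Apply vowel deletion: lushihikhkhaamza → lushihikhkhamza.
So the correct form is lushihikhkhamza, option (B).
(C) moshihikhkhamza is wrong: it uses dual instead of singular for number.
(A) lushihikhkhaamza is wrong: it fails to apply the sound rule(s).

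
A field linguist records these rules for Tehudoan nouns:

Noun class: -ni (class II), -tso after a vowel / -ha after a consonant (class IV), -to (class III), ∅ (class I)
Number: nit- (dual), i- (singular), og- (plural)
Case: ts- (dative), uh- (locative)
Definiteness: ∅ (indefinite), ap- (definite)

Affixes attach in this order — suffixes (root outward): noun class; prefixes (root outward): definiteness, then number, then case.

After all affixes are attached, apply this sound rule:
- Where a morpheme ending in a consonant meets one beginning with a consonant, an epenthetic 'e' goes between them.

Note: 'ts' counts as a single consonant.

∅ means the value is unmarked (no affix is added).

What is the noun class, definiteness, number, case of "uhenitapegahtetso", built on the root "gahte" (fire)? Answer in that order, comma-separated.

Segment: uh-nit-ap-gahte-tso.
noun class: -tso/ha → class IV.
definiteness: ap- → definite.
number: nit- → dual.
case: uh- → locative.

class IV, definite, dual, locative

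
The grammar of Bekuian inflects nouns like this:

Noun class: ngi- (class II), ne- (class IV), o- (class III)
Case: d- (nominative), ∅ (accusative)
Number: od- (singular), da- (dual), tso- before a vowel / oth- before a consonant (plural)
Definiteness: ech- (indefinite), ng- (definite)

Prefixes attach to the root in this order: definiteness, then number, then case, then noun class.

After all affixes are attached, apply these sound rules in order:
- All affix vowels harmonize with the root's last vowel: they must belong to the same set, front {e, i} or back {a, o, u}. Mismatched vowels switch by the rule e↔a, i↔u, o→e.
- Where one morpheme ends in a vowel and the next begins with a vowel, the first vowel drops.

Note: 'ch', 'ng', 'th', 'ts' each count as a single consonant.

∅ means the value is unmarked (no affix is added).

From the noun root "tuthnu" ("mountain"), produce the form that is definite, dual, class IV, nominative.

naddangtuthnu

Attach definiteness definite ng- → ngtuthnu.
Attach number dual da- → dangtuthnu.
Attach case nominative d- → ddangtuthnu.
Attach noun class class IV ne- → neddangtuthnu.
Apply vowel harmony: neddangtuthnu → naddangtuthnu.
Vowel deletion: no change.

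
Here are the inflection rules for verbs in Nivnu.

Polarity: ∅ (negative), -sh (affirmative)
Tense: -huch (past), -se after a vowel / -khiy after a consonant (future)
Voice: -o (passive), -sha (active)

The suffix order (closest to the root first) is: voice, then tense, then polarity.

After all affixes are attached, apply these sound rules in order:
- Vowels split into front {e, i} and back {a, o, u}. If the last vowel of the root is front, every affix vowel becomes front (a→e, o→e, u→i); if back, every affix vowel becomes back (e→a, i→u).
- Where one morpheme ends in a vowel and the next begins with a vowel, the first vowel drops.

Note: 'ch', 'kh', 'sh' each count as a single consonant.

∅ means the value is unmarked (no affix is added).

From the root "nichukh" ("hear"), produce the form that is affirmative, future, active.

nichukhshasash

Attach voice active -sha → nichukhsha.
Attach tense future -se (after vowel 'a') → nichukhshase.
Attach polarity affirmative -sh → nichukhshasesh.
Apply vowel harmony: nichukhshasesh → nichukhshasash.
Vowel deletion: no change.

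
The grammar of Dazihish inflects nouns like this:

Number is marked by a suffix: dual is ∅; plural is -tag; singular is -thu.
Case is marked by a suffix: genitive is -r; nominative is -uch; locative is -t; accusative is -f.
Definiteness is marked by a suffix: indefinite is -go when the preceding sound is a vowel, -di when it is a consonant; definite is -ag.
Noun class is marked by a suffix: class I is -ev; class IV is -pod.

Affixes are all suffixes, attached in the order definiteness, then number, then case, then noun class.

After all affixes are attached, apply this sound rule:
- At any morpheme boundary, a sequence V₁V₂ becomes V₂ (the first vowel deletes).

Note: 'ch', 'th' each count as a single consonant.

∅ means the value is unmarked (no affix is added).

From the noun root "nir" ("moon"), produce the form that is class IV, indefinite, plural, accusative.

Attach definiteness indefinite -di (after consonant 'r') → nirdi.
Attach number plural -tag → nirditag.
Attach case accusative -f → nirditagf.
Attach noun class class IV -pod → nirditagfpod.
Vowel deletion: no change.

nirditagfpod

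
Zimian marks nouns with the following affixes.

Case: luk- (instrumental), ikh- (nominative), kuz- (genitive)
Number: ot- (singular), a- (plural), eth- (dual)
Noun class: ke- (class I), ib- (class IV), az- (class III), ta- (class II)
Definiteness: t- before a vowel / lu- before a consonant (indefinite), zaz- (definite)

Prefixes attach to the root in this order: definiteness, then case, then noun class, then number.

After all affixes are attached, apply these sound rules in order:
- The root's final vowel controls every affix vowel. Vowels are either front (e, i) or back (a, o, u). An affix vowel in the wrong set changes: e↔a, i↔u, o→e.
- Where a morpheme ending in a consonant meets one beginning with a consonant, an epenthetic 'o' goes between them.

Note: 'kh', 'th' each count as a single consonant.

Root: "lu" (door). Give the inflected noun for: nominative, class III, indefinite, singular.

Attach definiteness indefinite lu- (before consonant 'l') → lulu.
Attach case nominative ikh- → ikhlulu.
Attach noun class class III az- → azikhlulu.
Attach number singular ot- → otazikhlulu.
Apply vowel harmony: otazikhlulu → otazukhlulu.
Apply epenthesis: otazukhlulu → otazukholulu.

otazukholulu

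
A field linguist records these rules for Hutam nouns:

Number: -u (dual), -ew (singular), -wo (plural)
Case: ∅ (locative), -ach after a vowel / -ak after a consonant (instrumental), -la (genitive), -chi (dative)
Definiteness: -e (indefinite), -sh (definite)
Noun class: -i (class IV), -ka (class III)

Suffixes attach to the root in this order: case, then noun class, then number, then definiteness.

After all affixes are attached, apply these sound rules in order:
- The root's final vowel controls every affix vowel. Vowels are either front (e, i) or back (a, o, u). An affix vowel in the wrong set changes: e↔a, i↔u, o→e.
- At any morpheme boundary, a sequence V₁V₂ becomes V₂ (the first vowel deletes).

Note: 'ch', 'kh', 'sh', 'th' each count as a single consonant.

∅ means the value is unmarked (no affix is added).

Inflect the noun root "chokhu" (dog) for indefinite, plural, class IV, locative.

chokhuwa

case = locative: zero marking, form stays chokhu.
Attach noun class class IV -i → chokhui.
Attach number plural -wo → chokhuiwo.
Attach definiteness indefinite -e → chokhuiwoe.
Apply vowel harmony: chokhuiwoe → chokhuuwoa.
Apply vowel deletion: chokhuuwoa → chokhuwa.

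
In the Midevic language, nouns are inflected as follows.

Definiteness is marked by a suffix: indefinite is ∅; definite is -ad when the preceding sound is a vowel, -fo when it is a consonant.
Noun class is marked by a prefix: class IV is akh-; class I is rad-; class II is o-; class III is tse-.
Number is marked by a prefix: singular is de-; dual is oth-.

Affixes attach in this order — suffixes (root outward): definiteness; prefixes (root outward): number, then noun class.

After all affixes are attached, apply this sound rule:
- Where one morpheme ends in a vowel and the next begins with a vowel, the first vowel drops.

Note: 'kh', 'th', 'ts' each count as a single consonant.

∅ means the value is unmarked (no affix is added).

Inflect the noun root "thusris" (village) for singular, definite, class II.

Attach number singular de- → dethusris.
Attach definiteness definite -fo (after consonant 's') → dethusrisfo.
Attach noun class class II o- → odethusrisfo.
Vowel deletion: no change.

odethusrisfo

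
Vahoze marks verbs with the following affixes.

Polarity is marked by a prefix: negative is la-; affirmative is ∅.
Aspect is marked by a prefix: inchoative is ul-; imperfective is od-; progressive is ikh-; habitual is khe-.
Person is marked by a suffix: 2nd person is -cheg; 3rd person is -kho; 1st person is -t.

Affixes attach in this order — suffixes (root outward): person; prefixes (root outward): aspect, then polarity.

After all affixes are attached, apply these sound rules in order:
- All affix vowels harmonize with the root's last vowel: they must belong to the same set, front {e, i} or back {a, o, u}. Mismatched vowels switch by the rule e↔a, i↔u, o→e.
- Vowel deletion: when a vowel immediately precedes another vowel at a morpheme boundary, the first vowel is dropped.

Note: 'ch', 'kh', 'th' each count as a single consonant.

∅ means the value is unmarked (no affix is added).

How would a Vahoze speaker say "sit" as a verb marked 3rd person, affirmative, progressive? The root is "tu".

ukhtukho

Attach person 3rd person -kho → tukho.
Attach aspect progressive ikh- → ikhtukho.
polarity = affirmative: zero marking, form stays ikhtukho.
Apply vowel harmony: ikhtukho → ukhtukho.
Vowel deletion: no change.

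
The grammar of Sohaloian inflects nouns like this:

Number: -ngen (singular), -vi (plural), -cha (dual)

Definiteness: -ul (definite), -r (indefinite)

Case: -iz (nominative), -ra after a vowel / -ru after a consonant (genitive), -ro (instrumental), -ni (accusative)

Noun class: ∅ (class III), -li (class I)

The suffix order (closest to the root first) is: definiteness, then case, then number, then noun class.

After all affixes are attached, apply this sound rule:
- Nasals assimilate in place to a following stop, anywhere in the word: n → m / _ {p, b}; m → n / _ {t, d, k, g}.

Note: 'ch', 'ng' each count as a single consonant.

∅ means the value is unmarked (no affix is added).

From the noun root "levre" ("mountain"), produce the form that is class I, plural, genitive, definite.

levreulruvili

Attach definiteness definite -ul → levreul.
Attach case genitive -ru (after consonant 'l') → levreulru.
Attach number plural -vi → levreulruvi.
Attach noun class class I -li → levreulruvili.
Nasal assimilation: no change.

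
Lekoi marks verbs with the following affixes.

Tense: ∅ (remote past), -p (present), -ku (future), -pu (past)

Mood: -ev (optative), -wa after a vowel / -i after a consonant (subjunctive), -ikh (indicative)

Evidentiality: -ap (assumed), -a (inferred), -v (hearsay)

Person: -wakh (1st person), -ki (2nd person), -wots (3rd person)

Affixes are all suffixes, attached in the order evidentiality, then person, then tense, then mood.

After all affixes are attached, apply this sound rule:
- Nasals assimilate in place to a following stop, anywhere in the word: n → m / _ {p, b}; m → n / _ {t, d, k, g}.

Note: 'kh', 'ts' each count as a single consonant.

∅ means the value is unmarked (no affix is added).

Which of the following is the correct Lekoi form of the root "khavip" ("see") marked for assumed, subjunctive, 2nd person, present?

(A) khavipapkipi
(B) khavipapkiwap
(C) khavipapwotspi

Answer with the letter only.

A

Attach evidentiality assumed -ap → khavipap.
Attach person 2nd person -ki → khavipapki.
Attach tense present -p → khavipapkip.
Attach mood subjunctive -i (after consonant 'p') → khavipapkipi.
Nasal assimilation: no change.
So the correct form is khavipapkipi, option (A).
(B) khavipapkiwap is wrong: it has the affixes in the wrong order.
(C) khavipapwotspi is wrong: it uses 3rd person instead of 2nd person for person.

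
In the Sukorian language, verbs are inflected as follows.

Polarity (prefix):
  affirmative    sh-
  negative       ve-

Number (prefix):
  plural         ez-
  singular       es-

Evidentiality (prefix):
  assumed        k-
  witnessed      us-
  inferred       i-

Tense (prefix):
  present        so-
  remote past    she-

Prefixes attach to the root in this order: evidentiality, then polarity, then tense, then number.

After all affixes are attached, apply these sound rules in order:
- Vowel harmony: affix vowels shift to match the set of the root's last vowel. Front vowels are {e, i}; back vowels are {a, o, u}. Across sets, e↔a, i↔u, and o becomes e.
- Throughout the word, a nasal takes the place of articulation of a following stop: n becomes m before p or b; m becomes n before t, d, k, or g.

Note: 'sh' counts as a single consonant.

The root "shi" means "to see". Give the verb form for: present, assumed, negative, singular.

essevekshi

Attach evidentiality assumed k- → kshi.
Attach polarity negative ve- → vekshi.
Attach tense present so- → sovekshi.
Attach number singular es- → essovekshi.
Apply vowel harmony: essovekshi → essevekshi.
Nasal assimilation: no change.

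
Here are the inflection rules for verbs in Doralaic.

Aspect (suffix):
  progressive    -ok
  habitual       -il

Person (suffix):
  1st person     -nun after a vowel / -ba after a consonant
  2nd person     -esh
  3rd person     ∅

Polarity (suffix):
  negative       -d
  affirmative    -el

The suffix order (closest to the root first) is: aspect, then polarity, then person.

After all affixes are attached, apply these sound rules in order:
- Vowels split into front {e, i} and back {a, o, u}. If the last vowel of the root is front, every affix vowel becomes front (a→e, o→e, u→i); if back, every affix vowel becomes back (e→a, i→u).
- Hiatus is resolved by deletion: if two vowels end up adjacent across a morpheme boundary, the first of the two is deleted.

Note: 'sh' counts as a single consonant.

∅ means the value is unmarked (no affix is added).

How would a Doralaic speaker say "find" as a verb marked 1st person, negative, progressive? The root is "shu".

Attach aspect progressive -ok → shuok.
Attach polarity negative -d → shuokd.
Attach person 1st person -ba (after consonant 'd') → shuokdba.
Vowel harmony: no change.
Apply vowel deletion: shuokdba → shokdba.

shokdba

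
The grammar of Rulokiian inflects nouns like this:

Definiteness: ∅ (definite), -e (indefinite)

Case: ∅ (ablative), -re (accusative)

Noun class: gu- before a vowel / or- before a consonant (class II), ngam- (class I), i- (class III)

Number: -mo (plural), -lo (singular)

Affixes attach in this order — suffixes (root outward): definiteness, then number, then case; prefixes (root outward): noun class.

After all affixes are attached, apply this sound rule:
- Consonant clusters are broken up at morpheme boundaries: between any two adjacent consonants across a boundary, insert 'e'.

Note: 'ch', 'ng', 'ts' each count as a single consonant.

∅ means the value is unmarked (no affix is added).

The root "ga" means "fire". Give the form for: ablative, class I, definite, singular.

ngamegalo

definiteness = definite: zero marking, form stays ga.
Attach number singular -lo → galo.
case = ablative: zero marking, form stays galo.
Attach noun class class I ngam- → ngamgalo.
Apply epenthesis: ngamgalo → ngamegalo.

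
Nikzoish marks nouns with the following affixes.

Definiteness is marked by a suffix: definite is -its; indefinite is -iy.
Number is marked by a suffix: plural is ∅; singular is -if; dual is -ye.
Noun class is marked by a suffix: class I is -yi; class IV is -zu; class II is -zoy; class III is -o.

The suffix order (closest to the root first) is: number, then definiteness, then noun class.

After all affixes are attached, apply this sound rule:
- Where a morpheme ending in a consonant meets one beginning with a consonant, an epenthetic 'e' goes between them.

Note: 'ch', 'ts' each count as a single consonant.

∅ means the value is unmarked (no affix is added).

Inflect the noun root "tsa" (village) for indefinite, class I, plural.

tsaiyeyi

number = plural: zero marking, form stays tsa.
Attach definiteness indefinite -iy → tsaiy.
Attach noun class class I -yi → tsaiyyi.
Apply epenthesis: tsaiyyi → tsaiyeyi.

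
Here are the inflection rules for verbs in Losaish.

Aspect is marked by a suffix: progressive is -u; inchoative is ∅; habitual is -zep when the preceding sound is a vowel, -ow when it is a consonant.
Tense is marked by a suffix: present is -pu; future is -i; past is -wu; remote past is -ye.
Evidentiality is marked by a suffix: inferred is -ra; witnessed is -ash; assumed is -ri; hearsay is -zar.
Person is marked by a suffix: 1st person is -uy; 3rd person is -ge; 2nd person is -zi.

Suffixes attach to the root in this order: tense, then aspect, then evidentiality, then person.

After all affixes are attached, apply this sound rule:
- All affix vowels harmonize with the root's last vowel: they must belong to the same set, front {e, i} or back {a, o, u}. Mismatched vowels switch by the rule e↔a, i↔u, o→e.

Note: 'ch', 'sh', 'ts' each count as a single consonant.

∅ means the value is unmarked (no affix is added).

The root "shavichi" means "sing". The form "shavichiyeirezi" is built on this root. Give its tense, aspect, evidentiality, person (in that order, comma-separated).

remote past, progressive, inferred, 2nd person

Segment: shavichi-ye-u-ra-zi.
tense: -ye → remote past.
aspect: -u → progressive.
evidentiality: -ra → inferred.
person: -zi → 2nd person.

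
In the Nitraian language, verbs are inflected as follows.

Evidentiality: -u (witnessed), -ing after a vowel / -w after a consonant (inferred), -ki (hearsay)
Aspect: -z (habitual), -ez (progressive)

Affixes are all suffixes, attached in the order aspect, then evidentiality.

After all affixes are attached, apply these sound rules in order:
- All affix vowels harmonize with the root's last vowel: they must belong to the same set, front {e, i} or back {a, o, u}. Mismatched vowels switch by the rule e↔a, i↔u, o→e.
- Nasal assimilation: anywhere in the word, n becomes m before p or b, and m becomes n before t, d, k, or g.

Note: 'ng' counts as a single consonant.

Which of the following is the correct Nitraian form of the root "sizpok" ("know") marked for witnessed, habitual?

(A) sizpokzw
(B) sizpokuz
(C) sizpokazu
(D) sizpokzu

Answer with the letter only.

Attach aspect habitual -z → sizpokz.
Attach evidentiality witnessed -u → sizpokzu.
Vowel harmony: no change.
Nasal assimilation: no change.
So the correct form is sizpokzu, option (D).
(C) sizpokazu is wrong: it uses progressive instead of habitual for aspect.
(B) sizpokuz is wrong: it has the affixes in the wrong order.
(A) sizpokzw is wrong: it uses inferred instead of witnessed for evidentiality.

D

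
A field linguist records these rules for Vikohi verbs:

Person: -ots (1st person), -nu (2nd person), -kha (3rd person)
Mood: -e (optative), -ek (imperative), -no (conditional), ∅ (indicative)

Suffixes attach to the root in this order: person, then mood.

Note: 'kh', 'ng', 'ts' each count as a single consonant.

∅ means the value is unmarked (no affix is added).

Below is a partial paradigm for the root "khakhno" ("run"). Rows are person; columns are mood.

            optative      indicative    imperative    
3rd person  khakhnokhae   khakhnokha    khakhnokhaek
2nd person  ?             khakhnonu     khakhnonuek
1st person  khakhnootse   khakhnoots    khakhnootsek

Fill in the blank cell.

Attach person 2nd person -nu → khakhnonu.
Attach mood optative -e → khakhnonue.

khakhnonue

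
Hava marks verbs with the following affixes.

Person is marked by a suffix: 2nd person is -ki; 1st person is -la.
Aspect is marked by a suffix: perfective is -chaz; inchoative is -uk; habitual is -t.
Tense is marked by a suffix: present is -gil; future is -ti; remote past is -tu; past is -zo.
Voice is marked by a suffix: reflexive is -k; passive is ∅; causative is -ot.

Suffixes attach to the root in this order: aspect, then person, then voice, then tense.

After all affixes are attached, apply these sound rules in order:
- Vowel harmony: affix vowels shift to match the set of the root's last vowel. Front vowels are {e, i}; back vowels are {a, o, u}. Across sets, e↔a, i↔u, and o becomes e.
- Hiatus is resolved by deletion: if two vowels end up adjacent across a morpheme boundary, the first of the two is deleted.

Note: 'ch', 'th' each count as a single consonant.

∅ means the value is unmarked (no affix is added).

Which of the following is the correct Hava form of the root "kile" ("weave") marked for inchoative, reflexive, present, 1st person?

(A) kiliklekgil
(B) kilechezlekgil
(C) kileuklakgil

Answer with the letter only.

A

Attach aspect inchoative -uk → kileuk.
Attach person 1st person -la → kileukla.
Attach voice reflexive -k → kileuklak.
Attach tense present -gil → kileuklakgil.
Apply vowel harmony: kileuklakgil → kileiklekgil.
Apply vowel deletion: kileiklekgil → kiliklekgil.
So the correct form is kiliklekgil, option (A).
(B) kilechezlekgil is wrong: it uses perfective instead of inchoative for aspect.
(C) kileuklakgil is wrong: it fails to apply the sound rule(s).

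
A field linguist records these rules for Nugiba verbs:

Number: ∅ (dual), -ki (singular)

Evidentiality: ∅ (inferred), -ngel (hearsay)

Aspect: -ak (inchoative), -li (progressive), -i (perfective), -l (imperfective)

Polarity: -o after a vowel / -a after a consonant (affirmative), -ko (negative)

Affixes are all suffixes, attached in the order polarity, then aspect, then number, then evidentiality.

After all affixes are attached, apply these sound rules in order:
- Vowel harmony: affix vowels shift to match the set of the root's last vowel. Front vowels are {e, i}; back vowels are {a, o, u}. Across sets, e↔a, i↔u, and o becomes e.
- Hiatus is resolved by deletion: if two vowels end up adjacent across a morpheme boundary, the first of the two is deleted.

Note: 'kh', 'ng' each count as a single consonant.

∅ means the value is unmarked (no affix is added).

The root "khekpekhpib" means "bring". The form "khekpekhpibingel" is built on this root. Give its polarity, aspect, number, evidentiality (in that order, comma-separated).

Segment: khekpekhpib-a-i-ngel.
polarity: -o/a → affirmative.
aspect: -i → perfective.
number: ∅ → dual.
evidentiality: -ngel → hearsay.

affirmative, perfective, dual, hearsay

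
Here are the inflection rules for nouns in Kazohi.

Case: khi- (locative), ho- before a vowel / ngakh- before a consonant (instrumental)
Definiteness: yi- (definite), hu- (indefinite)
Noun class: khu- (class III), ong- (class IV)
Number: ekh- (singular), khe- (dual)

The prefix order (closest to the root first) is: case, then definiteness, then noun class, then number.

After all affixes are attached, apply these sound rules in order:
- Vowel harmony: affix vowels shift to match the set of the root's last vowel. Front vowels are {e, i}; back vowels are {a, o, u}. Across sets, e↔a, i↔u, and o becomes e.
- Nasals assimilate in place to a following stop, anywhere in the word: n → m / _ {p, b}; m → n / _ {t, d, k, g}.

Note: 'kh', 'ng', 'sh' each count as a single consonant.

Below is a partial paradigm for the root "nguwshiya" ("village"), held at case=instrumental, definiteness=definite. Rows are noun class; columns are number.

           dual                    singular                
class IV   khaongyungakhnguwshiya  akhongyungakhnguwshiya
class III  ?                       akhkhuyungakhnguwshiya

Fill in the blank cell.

Attach case instrumental ngakh- (before consonant 'ng') → ngakhnguwshiya.
Attach definiteness definite yi- → yingakhnguwshiya.
Attach noun class class III khu- → khuyingakhnguwshiya.
Attach number dual khe- → khekhuyingakhnguwshiya.
Apply vowel harmony: khekhuyingakhnguwshiya → khakhuyungakhnguwshiya.
Nasal assimilation: no change.

khakhuyungakhnguwshiya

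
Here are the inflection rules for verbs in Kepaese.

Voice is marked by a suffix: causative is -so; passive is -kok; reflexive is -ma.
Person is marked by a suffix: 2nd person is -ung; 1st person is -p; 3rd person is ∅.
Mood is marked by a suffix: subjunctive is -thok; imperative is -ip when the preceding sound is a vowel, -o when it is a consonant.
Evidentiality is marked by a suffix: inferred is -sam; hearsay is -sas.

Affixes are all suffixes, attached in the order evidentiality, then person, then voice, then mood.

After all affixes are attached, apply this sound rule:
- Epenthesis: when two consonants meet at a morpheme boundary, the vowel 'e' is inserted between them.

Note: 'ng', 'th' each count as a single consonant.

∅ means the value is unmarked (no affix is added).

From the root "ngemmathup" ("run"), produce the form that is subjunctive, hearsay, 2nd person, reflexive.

Attach evidentiality hearsay -sas → ngemmathupsas.
Attach person 2nd person -ung → ngemmathupsasung.
Attach voice reflexive -ma → ngemmathupsasungma.
Attach mood subjunctive -thok → ngemmathupsasungmathok.
Apply epenthesis: ngemmathupsasungmathok → ngemmathupesasungemathok.

ngemmathupesasungemathok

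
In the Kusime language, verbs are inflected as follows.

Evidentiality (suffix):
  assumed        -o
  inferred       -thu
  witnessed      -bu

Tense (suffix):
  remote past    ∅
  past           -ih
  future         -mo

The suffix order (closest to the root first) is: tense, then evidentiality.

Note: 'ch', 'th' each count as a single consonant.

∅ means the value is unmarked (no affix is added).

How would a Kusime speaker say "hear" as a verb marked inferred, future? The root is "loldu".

Attach tense future -mo → loldumo.
Attach evidentiality inferred -thu → loldumothu.

loldumothu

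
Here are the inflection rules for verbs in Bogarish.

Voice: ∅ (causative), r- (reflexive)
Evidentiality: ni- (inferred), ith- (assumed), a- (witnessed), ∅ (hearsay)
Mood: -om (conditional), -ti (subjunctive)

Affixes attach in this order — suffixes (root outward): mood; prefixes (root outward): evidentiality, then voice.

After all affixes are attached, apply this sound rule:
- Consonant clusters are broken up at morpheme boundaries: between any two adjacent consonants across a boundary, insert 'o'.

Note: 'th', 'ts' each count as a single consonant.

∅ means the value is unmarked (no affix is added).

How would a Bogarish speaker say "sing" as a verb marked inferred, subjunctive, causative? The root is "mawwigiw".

Attach evidentiality inferred ni- → nimawwigiw.
Attach mood subjunctive -ti → nimawwigiwti.
voice = causative: zero marking, form stays nimawwigiwti.
Apply epenthesis: nimawwigiwti → nimawwigiwoti.

nimawwigiwoti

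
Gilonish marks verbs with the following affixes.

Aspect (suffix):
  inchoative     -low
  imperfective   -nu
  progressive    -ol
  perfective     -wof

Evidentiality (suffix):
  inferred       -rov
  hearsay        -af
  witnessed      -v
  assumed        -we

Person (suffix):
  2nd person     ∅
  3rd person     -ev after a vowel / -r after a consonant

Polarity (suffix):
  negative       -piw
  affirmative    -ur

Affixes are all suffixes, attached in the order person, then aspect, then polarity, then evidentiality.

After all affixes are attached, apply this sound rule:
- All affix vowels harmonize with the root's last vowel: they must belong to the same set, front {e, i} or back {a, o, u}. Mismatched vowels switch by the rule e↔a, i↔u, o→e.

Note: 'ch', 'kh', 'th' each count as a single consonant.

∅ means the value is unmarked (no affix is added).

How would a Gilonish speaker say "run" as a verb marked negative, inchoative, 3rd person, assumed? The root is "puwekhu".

Attach person 3rd person -ev (after vowel 'u') → puwekhuev.
Attach aspect inchoative -low → puwekhuevlow.
Attach polarity negative -piw → puwekhuevlowpiw.
Attach evidentiality assumed -we → puwekhuevlowpiwwe.
Apply vowel harmony: puwekhuevlowpiwwe → puwekhuavlowpuwwa.

puwekhuavlowpuwwa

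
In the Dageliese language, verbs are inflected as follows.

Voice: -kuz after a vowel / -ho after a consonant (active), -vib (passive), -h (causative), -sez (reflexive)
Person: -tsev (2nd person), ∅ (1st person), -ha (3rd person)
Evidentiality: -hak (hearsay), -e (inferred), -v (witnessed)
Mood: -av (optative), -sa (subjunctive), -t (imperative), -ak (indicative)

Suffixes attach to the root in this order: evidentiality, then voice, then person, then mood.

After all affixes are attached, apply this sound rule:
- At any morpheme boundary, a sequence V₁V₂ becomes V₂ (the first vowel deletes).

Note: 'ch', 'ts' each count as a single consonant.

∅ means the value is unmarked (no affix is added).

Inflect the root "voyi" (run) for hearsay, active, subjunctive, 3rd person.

Attach evidentiality hearsay -hak → voyihak.
Attach voice active -ho (after consonant 'k') → voyihakho.
Attach person 3rd person -ha → voyihakhoha.
Attach mood subjunctive -sa → voyihakhohasa.
Vowel deletion: no change.

voyihakhohasa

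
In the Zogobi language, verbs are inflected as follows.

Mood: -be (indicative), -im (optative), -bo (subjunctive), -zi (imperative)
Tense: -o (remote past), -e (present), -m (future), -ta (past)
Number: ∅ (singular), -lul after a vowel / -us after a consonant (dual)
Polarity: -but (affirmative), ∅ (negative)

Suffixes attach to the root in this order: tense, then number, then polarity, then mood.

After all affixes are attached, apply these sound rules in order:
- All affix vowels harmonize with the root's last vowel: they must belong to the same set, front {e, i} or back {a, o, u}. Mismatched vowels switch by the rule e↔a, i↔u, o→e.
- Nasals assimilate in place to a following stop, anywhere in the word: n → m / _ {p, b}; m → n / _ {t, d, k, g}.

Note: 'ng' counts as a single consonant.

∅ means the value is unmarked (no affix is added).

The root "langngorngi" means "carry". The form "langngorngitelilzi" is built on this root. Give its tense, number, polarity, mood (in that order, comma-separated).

past, dual, negative, imperative

Segment: langngorngi-ta-lul-zi.
tense: -ta → past.
number: -lul/us → dual.
polarity: ∅ → negative.
mood: -zi → imperative.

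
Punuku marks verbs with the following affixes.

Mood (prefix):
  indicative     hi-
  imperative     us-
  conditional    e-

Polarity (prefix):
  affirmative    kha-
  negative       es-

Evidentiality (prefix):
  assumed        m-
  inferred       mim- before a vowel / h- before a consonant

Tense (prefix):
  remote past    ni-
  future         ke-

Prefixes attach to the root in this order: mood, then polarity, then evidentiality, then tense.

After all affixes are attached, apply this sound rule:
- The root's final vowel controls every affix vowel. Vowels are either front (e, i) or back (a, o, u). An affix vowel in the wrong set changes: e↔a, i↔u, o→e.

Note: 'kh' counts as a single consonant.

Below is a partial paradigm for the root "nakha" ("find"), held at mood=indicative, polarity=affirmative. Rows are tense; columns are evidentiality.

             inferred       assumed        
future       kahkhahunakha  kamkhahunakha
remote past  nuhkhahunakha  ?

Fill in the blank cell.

numkhahunakha

Attach mood indicative hi- → hinakha.
Attach polarity affirmative kha- → khahinakha.
Attach evidentiality assumed m- → mkhahinakha.
Attach tense remote past ni- → nimkhahinakha.
Apply vowel harmony: nimkhahinakha → numkhahunakha.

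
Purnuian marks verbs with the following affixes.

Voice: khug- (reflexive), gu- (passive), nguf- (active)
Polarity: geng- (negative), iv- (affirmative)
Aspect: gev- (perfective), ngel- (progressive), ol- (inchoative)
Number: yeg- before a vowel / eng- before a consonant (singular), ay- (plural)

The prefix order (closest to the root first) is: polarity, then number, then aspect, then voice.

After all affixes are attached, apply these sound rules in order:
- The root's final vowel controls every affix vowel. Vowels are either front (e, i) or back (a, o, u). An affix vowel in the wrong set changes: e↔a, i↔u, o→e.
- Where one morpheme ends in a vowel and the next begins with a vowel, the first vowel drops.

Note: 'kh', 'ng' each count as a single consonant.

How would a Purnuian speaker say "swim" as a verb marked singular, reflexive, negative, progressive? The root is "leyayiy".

khigngelenggengleyayiy

Attach polarity negative geng- → gengleyayiy.
Attach number singular eng- (before consonant 'g') → enggengleyayiy.
Attach aspect progressive ngel- → ngelenggengleyayiy.
Attach voice reflexive khug- → khugngelenggengleyayiy.
Apply vowel harmony: khugngelenggengleyayiy → khigngelenggengleyayiy.
Vowel deletion: no change.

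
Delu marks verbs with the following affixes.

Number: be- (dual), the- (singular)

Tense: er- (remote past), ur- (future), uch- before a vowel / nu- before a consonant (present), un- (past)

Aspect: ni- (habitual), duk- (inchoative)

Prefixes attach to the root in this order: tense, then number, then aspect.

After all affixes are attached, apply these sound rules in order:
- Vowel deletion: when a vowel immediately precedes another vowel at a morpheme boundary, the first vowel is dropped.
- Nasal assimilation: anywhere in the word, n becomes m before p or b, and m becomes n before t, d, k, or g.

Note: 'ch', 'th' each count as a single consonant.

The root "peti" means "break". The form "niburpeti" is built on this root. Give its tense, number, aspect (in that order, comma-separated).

future, dual, habitual

Segment: ni-be-ur-peti.
tense: ur- → future.
number: be- → dual.
aspect: ni- → habitual.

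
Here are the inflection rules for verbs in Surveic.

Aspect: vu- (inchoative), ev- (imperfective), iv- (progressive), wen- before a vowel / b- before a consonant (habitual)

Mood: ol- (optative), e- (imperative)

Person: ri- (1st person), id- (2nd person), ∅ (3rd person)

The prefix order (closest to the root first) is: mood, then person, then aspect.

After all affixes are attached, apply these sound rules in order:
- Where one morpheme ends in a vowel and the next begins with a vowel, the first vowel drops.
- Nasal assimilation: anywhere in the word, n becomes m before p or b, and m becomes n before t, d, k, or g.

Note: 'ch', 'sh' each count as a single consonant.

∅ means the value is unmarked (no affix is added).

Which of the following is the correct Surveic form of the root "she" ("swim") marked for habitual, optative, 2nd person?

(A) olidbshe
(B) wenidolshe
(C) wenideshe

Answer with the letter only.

B

Attach mood optative ol- → olshe.
Attach person 2nd person id- → idolshe.
Attach aspect habitual wen- (before vowel 'i') → wenidolshe.
Vowel deletion: no change.
Nasal assimilation: no change.
So the correct form is wenidolshe, option (B).
(C) wenideshe is wrong: it uses imperative instead of optative for mood.
(A) olidbshe is wrong: it has the affixes in the wrong order.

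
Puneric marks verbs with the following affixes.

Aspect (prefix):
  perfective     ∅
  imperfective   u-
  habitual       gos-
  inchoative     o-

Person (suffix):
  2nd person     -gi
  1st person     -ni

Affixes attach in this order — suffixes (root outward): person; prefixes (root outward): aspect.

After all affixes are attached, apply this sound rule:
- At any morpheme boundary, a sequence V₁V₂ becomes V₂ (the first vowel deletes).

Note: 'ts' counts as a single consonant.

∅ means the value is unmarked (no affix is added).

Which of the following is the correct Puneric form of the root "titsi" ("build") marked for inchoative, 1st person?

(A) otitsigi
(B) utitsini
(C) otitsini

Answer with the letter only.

C

Attach aspect inchoative o- → otitsi.
Attach person 1st person -ni → otitsini.
Vowel deletion: no change.
So the correct form is otitsini, option (C).
(B) utitsini is wrong: it uses imperfective instead of inchoative for aspect.
(A) otitsigi is wrong: it uses 2nd person instead of 1st person for person.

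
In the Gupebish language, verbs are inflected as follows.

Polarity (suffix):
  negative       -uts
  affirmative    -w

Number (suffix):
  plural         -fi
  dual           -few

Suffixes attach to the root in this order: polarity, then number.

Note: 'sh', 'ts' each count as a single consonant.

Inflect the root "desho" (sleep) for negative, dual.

Attach polarity negative -uts → deshouts.
Attach number dual -few → deshoutsfew.

deshoutsfew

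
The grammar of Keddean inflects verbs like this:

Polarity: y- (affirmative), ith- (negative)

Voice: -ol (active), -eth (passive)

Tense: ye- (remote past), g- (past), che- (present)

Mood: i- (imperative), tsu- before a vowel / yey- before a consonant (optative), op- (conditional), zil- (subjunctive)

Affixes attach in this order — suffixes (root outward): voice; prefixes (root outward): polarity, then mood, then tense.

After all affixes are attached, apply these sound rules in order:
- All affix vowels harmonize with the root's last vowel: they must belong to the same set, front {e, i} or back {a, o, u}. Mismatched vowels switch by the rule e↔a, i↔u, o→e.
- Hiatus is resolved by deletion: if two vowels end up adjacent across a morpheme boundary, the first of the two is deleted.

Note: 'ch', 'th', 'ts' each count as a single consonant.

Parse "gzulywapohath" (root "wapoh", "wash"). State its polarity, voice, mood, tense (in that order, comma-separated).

affirmative, passive, subjunctive, past

Segment: g-zil-y-wapoh-eth.
polarity: y- → affirmative.
voice: -eth → passive.
mood: zil- → subjunctive.
tense: g- → past.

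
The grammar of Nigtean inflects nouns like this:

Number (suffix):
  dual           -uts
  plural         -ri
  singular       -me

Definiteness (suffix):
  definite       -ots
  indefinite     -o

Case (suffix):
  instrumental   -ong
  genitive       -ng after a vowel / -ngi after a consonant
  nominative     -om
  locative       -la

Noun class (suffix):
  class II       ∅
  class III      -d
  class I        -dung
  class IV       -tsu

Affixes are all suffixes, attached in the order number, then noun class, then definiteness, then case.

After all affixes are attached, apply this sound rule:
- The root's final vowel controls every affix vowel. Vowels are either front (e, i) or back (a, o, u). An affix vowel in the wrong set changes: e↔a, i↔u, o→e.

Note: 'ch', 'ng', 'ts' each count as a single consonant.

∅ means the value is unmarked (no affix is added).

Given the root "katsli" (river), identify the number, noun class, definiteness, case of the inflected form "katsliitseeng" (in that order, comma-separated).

Segment: katsli-uts-o-ong.
number: -uts → dual.
noun class: ∅ → class II.
definiteness: -o → indefinite.
case: -ong → instrumental.

dual, class II, indefinite, instrumental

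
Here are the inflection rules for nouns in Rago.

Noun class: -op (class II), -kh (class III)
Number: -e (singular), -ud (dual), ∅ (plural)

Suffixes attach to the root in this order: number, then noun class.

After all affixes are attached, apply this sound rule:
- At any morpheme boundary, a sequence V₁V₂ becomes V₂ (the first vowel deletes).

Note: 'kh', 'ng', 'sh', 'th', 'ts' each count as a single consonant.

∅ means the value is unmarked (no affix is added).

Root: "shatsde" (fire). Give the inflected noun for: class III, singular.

Attach number singular -e → shatsdee.
Attach noun class class III -kh → shatsdeekh.
Apply vowel deletion: shatsdeekh → shatsdekh.

shatsdekh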